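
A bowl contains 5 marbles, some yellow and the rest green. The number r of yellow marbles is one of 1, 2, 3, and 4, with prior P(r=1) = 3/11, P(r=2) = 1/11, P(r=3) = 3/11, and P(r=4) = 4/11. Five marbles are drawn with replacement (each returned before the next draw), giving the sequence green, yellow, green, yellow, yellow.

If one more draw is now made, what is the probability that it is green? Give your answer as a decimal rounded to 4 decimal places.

0.3749

Compute the likelihood of the observed sequence for each case: P(data | r = 1) = (4/5)(1/5)(4/5)(1/5)(1/5) = 0.00512; P(data | r = 2) = (3/5)(2/5)(3/5)(2/5)(2/5) = 0.02304; P(data | r = 3) = (2/5)(3/5)(2/5)(3/5)(3/5) = 0.03456; P(data | r = 4) = (1/5)(4/5)(1/5)(4/5)(4/5) = 0.02048.
Multiplying each by its prior: 3/11 · 0.00512 = 0.0013964, 1/11 · 0.02304 = 0.0020945, 3/11 · 0.03456 = 0.0094255, 4/11 · 0.02048 = 0.0074473; these sum to 0.020364.
Normalising, the posterior is P(r = 1 | data) = 0.068571, P(r = 2 | data) = 0.10286, P(r = 3 | data) = 0.46286, P(r = 4 | data) = 0.36571.
The predictive probability is P(green next | data) = (4/5)(0.068571) + (3/5)(0.10286) + (2/5)(0.46286) + (1/5)(0.36571) = 0.37486.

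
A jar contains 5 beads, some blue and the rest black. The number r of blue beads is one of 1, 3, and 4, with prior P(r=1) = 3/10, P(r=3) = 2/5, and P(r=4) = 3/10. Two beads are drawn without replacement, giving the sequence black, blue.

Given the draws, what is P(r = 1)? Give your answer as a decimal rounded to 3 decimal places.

0.250

For each hypothesis, P(data | H) works out to: P(data | r = 1) = (4/5)(1/4) = 1/5; P(data | r = 3) = (2/5)(3/4) = 3/10; P(data | r = 4) = (1/5)(4/4) = 1/5.
Weighting by the prior gives 3/10 · 1/5 = 3/50, 2/5 · 3/10 = 3/25, 3/10 · 1/5 = 3/50; summing to 6/25.
By Bayes' rule, P(r = 1 | data) = (3/50) / (6/25) = 1/4.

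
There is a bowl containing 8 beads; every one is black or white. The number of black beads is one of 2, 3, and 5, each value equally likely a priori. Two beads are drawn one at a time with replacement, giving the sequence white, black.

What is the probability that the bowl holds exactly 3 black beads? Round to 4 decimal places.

The likelihood of the observed sequence under each hypothesis: P(data | r = 2) = (6/8)(2/8) = 3/16; P(data | r = 3) = (5/8)(3/8) = 15/64; P(data | r = 5) = (3/8)(5/8) = 15/64.
Weighting by the prior gives 1/3 · 3/16 = 1/16, 1/3 · 15/64 = 5/64, 1/3 · 15/64 = 5/64; with total 7/32.
By Bayes' rule, P(r = 3 | data) = (5/64) / (7/32) = 5/14.

0.3571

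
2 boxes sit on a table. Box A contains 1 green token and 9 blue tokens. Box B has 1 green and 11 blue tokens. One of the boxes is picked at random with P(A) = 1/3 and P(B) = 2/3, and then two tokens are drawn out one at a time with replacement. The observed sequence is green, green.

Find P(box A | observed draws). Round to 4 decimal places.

0.4186

Under each hypothesis, the probability of the observed sequence is: P(data | box A) = (1/10)(1/10) = 0.01; P(data | box B) = (1/12)(1/12) = 0.0069444.
Multiplying each by its prior: 1/3 · 0.01 = 0.0033333, 2/3 · 0.0069444 = 0.0046296; these sum to 0.007963.
Therefore the posterior P(box A | data) = (0.0033333) / (0.007963) = 0.4186.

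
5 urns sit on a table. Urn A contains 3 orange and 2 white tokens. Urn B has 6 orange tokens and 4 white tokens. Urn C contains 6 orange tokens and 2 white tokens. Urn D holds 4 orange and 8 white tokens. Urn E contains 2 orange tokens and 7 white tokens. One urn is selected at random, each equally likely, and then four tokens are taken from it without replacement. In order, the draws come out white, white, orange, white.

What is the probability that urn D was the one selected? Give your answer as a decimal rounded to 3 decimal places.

For each hypothesis, P(data | H) works out to: P(data | urn A) = (2/5)(1/4)(3/3)(0/2) = 0; P(data | urn B) = (4/10)(3/9)(6/8)(2/7) = 0.028571; P(data | urn C) = (2/8)(1/7)(6/6)(0/5) = 0; P(data | urn D) = (8/12)(7/11)(4/10)(6/9) = 0.11313; P(data | urn E) = (7/9)(6/8)(2/7)(5/6) = 0.13889.
Weighting by the prior gives 1/5 · 0 = 0, 1/5 · 0.028571 = 0.0057143, 1/5 · 0 = 0, 1/5 · 0.11313 = 0.022626, 1/5 · 0.13889 = 0.027778; summing to 0.056118.
Therefore the posterior P(urn D | data) = (0.022626) / (0.056118) = 0.40319.

0.403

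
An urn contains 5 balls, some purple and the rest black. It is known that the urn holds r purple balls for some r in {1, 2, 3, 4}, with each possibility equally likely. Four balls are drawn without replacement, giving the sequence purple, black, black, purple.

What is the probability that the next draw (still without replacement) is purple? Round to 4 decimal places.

0.5000

Compute the likelihood of the observed sequence for each case: P(data | r = 1) = (1/5)(4/4)(3/3)(0/2) = 0; P(data | r = 2) = (2/5)(3/4)(2/3)(1/2) = 1/10; P(data | r = 3) = (3/5)(2/4)(1/3)(2/2) = 1/10; P(data | r = 4) = (4/5)(1/4)(0/3) = 0.
The prior-weighted likelihoods are 1/4 · 0 = 0, 1/4 · 1/10 = 1/40, 1/4 · 1/10 = 1/40, 1/4 · 0 = 0; with total 1/20.
The posterior is then P(r = 1 | data) = 0, P(r = 2 | data) = 1/2, P(r = 3 | data) = 1/2, P(r = 4 | data) = 0.
The predictive probability is P(purple next | data) = (0)(1/2) + (1)(1/2) = 1/2.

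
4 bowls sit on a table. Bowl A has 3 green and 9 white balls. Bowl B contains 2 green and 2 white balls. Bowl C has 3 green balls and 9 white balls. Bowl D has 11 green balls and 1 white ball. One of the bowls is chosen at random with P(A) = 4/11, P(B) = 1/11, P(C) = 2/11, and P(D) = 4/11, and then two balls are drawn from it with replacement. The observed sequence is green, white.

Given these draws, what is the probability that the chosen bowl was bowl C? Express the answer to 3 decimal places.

For each hypothesis, P(data | H) works out to: P(data | bowl A) = (3/12)(9/12) = 3/16; P(data | bowl B) = (2/4)(2/4) = 1/4; P(data | bowl C) = (3/12)(9/12) = 3/16; P(data | bowl D) = (11/12)(1/12) = 11/144.
Weighting by the prior gives 4/11 · 3/16 = 3/44, 1/11 · 1/4 = 1/44, 2/11 · 3/16 = 3/88, 4/11 · 11/144 = 1/36; summing to 11/72.
Hence P(bowl C | data) = (3/88) / (11/72) = 27/121.

0.223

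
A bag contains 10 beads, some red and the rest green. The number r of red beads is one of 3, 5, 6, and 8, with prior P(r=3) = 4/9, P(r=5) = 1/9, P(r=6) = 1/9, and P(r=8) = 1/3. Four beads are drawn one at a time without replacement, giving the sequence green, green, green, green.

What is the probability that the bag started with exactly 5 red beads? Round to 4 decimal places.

The likelihood of the observed sequence under each hypothesis: P(data | r = 3) = (7/10)(6/9)(5/8)(4/7) = 0.16667; P(data | r = 5) = (5/10)(4/9)(3/8)(2/7) = 0.02381; P(data | r = 6) = (4/10)(3/9)(2/8)(1/7) = 0.0047619; P(data | r = 8) = (2/10)(1/9)(0/8) = 0.
Weighting by the prior gives 4/9 · 0.16667 = 0.074074, 1/9 · 0.02381 = 0.0026455, 1/9 · 0.0047619 = 0.0005291, 1/3 · 0 = 0; these sum to 0.077249.
Hence P(r = 5 | data) = (0.0026455) / (0.077249) = 0.034247.

0.0342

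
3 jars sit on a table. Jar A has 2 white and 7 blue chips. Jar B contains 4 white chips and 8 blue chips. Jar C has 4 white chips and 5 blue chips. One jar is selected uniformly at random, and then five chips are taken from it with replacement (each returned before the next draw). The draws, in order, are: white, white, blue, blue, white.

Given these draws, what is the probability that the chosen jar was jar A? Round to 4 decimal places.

0.1323

For each hypothesis, P(data | H) works out to: P(data | jar A) = (2/9)(2/9)(7/9)(7/9)(2/9) = 0.0066386; P(data | jar B) = (4/12)(4/12)(8/12)(8/12)(4/12) = 0.016461; P(data | jar C) = (4/9)(4/9)(5/9)(5/9)(4/9) = 0.027096.
Weighting by the prior gives 1/3 · 0.0066386 = 0.0022129, 1/3 · 0.016461 = 0.005487, 1/3 · 0.027096 = 0.009032; these sum to 0.016732.
Hence P(jar A | data) = (0.0022129) / (0.016732) = 0.13225.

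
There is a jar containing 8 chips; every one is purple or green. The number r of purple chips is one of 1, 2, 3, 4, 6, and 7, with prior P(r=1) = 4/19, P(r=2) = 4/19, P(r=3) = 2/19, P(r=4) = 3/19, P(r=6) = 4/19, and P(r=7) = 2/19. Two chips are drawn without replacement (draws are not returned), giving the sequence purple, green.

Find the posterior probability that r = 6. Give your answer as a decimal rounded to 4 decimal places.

0.2222

For each hypothesis, P(data | H) works out to: P(data | r = 1) = (1/8)(7/7) = 1/8; P(data | r = 2) = (2/8)(6/7) = 3/14; P(data | r = 3) = (3/8)(5/7) = 15/56; P(data | r = 4) = (4/8)(4/7) = 2/7; P(data | r = 6) = (6/8)(2/7) = 3/14; P(data | r = 7) = (7/8)(1/7) = 1/8.
Weighting by the prior gives 4/19 · 1/8 = 1/38, 4/19 · 3/14 = 6/133, 2/19 · 15/56 = 15/532, 3/19 · 2/7 = 6/133, 4/19 · 3/14 = 6/133, 2/19 · 1/8 = 1/76; summing to 27/133.
Therefore the posterior P(r = 6 | data) = (6/133) / (27/133) = 2/9.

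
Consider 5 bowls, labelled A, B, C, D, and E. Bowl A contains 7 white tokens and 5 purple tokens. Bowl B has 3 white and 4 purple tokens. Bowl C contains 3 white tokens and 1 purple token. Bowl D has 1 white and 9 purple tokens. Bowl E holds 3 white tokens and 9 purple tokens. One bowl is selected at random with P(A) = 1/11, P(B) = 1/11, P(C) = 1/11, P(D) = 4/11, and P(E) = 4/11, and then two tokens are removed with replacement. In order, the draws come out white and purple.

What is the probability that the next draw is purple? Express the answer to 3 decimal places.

Compute the likelihood of the observed sequence for each case: P(data | bowl A) = (7/12)(5/12) = 0.24306; P(data | bowl B) = (3/7)(4/7) = 0.2449; P(data | bowl C) = (3/4)(1/4) = 0.1875; P(data | bowl D) = (1/10)(9/10) = 0.09; P(data | bowl E) = (3/12)(9/12) = 0.1875.
The prior-weighted likelihoods are 1/11 · 0.24306 = 0.022096, 1/11 · 0.2449 = 0.022263, 1/11 · 0.1875 = 0.017045, 4/11 · 0.09 = 0.032727, 4/11 · 0.1875 = 0.068182; with total 0.16231.
Normalising, the posterior is P(bowl A | data) = 0.13613, P(bowl B | data) = 0.13716, P(bowl C | data) = 0.10502, P(bowl D | data) = 0.20163, P(bowl E | data) = 0.42006.
The predictive probability is P(purple next | data) = (5/12)(0.13613) + (4/7)(0.13716) + (1/4)(0.10502) + (9/10)(0.20163) + (3/4)(0.42006) = 0.65787.

0.658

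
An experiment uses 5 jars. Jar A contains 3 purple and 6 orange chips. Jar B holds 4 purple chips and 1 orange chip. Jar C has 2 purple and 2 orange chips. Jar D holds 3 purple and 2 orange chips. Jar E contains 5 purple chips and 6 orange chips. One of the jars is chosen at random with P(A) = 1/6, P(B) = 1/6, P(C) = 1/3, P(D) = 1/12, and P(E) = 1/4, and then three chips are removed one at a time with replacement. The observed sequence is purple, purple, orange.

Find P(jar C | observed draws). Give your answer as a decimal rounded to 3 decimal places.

Under each hypothesis, the probability of the observed sequence is: P(data | jar A) = (3/9)(3/9)(6/9) = 0.074074; P(data | jar B) = (4/5)(4/5)(1/5) = 0.128; P(data | jar C) = (2/4)(2/4)(2/4) = 0.125; P(data | jar D) = (3/5)(3/5)(2/5) = 0.144; P(data | jar E) = (5/11)(5/11)(6/11) = 0.1127.
The prior-weighted likelihoods are 1/6 · 0.074074 = 0.012346, 1/6 · 0.128 = 0.021333, 1/3 · 0.125 = 0.041667, 1/12 · 0.144 = 0.012, 1/4 · 0.1127 = 0.028174; summing to 0.11552.
By Bayes' rule, P(jar C | data) = (0.041667) / (0.11552) = 0.36069.

0.361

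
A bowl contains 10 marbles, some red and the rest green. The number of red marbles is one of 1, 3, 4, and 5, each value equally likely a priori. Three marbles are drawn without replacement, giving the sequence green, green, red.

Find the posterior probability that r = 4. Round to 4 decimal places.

0.2871

Under each hypothesis, the probability of the observed sequence is: P(data | r = 1) = (9/10)(8/9)(1/8) = 0.1; P(data | r = 3) = (7/10)(6/9)(3/8) = 0.175; P(data | r = 4) = (6/10)(5/9)(4/8) = 0.16667; P(data | r = 5) = (5/10)(4/9)(5/8) = 0.13889.
Multiplying each by its prior: 1/4 · 0.1 = 0.025, 1/4 · 0.175 = 0.04375, 1/4 · 0.16667 = 0.041667, 1/4 · 0.13889 = 0.034722; summing to 0.14514.
Therefore the posterior P(r = 4 | data) = (0.041667) / (0.14514) = 0.28708.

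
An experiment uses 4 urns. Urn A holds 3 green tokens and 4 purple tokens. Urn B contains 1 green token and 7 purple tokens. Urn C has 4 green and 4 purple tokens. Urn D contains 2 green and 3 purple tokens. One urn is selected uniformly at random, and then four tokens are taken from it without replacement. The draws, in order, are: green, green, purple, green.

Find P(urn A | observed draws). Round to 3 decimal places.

Compute the likelihood of the observed sequence for each case: P(data | urn A) = (3/7)(2/6)(4/5)(1/4) = 1/35; P(data | urn B) = (1/8)(0/7) = 0; P(data | urn C) = (4/8)(3/7)(4/6)(2/5) = 2/35; P(data | urn D) = (2/5)(1/4)(3/3)(0/2) = 0.
The prior-weighted likelihoods are 1/4 · 1/35 = 1/140, 1/4 · 0 = 0, 1/4 · 2/35 = 1/70, 1/4 · 0 = 0; these sum to 3/140.
So P(urn A | data) = (1/140) / (3/140) = 1/3.

0.333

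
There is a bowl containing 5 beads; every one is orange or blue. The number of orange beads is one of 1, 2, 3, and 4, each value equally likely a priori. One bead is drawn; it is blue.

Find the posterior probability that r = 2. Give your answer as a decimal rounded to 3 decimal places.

0.300

For each hypothesis, P(data | H) works out to: P(data | r = 1) = (4/5) = 4/5; P(data | r = 2) = (3/5) = 3/5; P(data | r = 3) = (2/5) = 2/5; P(data | r = 4) = (1/5) = 1/5.
Weighting by the prior gives 1/4 · 4/5 = 1/5, 1/4 · 3/5 = 3/20, 1/4 · 2/5 = 1/10, 1/4 · 1/5 = 1/20; summing to 1/2.
So P(r = 2 | data) = (3/20) / (1/2) = 3/10.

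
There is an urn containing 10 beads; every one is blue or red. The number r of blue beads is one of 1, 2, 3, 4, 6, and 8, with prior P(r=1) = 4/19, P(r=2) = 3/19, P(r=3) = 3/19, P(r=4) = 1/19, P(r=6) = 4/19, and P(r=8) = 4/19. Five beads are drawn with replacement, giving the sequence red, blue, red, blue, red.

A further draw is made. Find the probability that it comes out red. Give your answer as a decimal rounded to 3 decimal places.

0.611

Under each hypothesis, the probability of the observed sequence is: P(data | r = 1) = (9/10)(1/10)(9/10)(1/10)(9/10) = 0.00729; P(data | r = 2) = (8/10)(2/10)(8/10)(2/10)(8/10) = 0.02048; P(data | r = 3) = (7/10)(3/10)(7/10)(3/10)(7/10) = 0.03087; P(data | r = 4) = (6/10)(4/10)(6/10)(4/10)(6/10) = 0.03456; P(data | r = 6) = (4/10)(6/10)(4/10)(6/10)(4/10) = 0.02304; P(data | r = 8) = (2/10)(8/10)(2/10)(8/10)(2/10) = 0.00512.
Multiplying each by its prior: 4/19 · 0.00729 = 0.0015347, 3/19 · 0.02048 = 0.0032337, 3/19 · 0.03087 = 0.0048742, 1/19 · 0.03456 = 0.0018189, 4/19 · 0.02304 = 0.0048505, 4/19 · 0.00512 = 0.0010779; with total 0.01739.
Dividing through by the total gives posterior P(r = 1 | data) = 0.088254, P(r = 2 | data) = 0.18595, P(r = 3 | data) = 0.28029, P(r = 4 | data) = 0.1046, P(r = 6 | data) = 0.27893, P(r = 8 | data) = 0.061984.
The predictive probability is P(red next | data) = (9/10)(0.088254) + (4/5)(0.18595) + (7/10)(0.28029) + (3/5)(0.1046) + (2/5)(0.27893) + (1/5)(0.061984) = 0.61112.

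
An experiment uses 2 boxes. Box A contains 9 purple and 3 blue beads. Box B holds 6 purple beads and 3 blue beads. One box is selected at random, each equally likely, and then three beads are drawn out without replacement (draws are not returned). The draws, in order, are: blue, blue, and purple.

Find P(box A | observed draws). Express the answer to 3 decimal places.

0.364

The likelihood of the observed sequence under each hypothesis: P(data | box A) = (3/12)(2/11)(9/10) = 0.040909; P(data | box B) = (3/9)(2/8)(6/7) = 0.071429.
The prior-weighted likelihoods are 1/2 · 0.040909 = 0.020455, 1/2 · 0.071429 = 0.035714; these sum to 0.056169.
Hence P(box A | data) = (0.020455) / (0.056169) = 0.36416.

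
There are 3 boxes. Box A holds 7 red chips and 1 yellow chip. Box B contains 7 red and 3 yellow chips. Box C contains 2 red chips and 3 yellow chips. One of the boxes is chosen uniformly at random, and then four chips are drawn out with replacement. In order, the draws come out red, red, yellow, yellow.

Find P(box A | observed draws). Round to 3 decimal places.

0.105

Under each hypothesis, the probability of the observed sequence is: P(data | box A) = (7/8)(7/8)(1/8)(1/8) = 0.011963; P(data | box B) = (7/10)(7/10)(3/10)(3/10) = 0.0441; P(data | box C) = (2/5)(2/5)(3/5)(3/5) = 0.0576.
Multiplying each by its prior: 1/3 · 0.011963 = 0.0039876, 1/3 · 0.0441 = 0.0147, 1/3 · 0.0576 = 0.0192; these sum to 0.037888.
So P(box A | data) = (0.0039876) / (0.037888) = 0.10525.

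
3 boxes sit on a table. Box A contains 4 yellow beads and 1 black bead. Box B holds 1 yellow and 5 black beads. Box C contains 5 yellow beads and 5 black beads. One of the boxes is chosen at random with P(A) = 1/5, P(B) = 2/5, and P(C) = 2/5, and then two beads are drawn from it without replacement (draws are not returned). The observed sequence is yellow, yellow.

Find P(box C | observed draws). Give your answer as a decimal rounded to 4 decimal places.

0.4255

Under each hypothesis, the probability of the observed sequence is: P(data | box A) = (4/5)(3/4) = 3/5; P(data | box B) = (1/6)(0/5) = 0; P(data | box C) = (5/10)(4/9) = 2/9.
The prior-weighted likelihoods are 1/5 · 3/5 = 3/25, 2/5 · 0 = 0, 2/5 · 2/9 = 4/45; with total 47/225.
Hence P(box C | data) = (4/45) / (47/225) = 20/47.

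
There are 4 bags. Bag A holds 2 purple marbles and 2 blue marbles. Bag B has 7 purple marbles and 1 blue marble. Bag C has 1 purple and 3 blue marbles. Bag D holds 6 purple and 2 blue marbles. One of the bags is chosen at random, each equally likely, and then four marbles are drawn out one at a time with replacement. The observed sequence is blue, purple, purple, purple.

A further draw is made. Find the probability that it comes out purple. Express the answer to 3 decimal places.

Under each hypothesis, the probability of the observed sequence is: P(data | bag A) = (2/4)(2/4)(2/4)(2/4) = 0.0625; P(data | bag B) = (1/8)(7/8)(7/8)(7/8) = 0.08374; P(data | bag C) = (3/4)(1/4)(1/4)(1/4) = 0.011719; P(data | bag D) = (2/8)(6/8)(6/8)(6/8) = 0.10547.
Multiplying each by its prior: 1/4 · 0.0625 = 0.015625, 1/4 · 0.08374 = 0.020935, 1/4 · 0.011719 = 0.0029297, 1/4 · 0.10547 = 0.026367; with total 0.065857.
The posterior is then P(bag A | data) = 0.23726, P(bag B | data) = 0.31789, P(bag C | data) = 0.044486, P(bag D | data) = 0.40037.
Averaging over the posterior, P(purple next | data) = (1/2)(0.23726) + (7/8)(0.31789) + (1/4)(0.044486) + (3/4)(0.40037) = 0.70818.

0.708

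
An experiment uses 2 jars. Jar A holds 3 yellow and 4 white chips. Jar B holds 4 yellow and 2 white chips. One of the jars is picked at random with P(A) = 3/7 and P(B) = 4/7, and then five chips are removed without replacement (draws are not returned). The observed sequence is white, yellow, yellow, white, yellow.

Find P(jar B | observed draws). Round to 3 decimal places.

Compute the likelihood of the observed sequence for each case: P(data | jar A) = (4/7)(3/6)(2/5)(3/4)(1/3) = 1/35; P(data | jar B) = (2/6)(4/5)(3/4)(1/3)(2/2) = 1/15.
Multiplying each by its prior: 3/7 · 1/35 = 3/245, 4/7 · 1/15 = 4/105; these sum to 37/735.
By Bayes' rule, P(jar B | data) = (4/105) / (37/735) = 28/37.

0.757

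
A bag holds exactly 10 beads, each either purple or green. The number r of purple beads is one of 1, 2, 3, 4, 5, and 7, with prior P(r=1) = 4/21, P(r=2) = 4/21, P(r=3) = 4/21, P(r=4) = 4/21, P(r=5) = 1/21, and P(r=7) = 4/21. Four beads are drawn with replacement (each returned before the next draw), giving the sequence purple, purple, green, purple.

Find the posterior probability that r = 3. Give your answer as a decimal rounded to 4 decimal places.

Under each hypothesis, the probability of the observed sequence is: P(data | r = 1) = (1/10)(1/10)(9/10)(1/10) = 0.0009; P(data | r = 2) = (2/10)(2/10)(8/10)(2/10) = 0.0064; P(data | r = 3) = (3/10)(3/10)(7/10)(3/10) = 0.0189; P(data | r = 4) = (4/10)(4/10)(6/10)(4/10) = 0.0384; P(data | r = 5) = (5/10)(5/10)(5/10)(5/10) = 0.0625; P(data | r = 7) = (7/10)(7/10)(3/10)(7/10) = 0.1029.
Weighting by the prior gives 4/21 · 0.0009 = 0.00017143, 4/21 · 0.0064 = 0.001219, 4/21 · 0.0189 = 0.0036, 4/21 · 0.0384 = 0.0073143, 1/21 · 0.0625 = 0.0029762, 4/21 · 0.1029 = 0.0196; summing to 0.034881.
Therefore the posterior P(r = 3 | data) = (0.0036) / (0.034881) = 0.10321.

0.1032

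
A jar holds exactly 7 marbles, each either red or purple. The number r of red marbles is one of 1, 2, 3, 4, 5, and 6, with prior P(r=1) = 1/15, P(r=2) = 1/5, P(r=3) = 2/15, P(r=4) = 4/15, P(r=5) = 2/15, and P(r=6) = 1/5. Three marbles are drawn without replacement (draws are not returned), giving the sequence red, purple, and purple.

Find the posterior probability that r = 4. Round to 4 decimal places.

The likelihood of the observed sequence under each hypothesis: P(data | r = 1) = (1/7)(6/6)(5/5) = 0.14286; P(data | r = 2) = (2/7)(5/6)(4/5) = 0.19048; P(data | r = 3) = (3/7)(4/6)(3/5) = 0.17143; P(data | r = 4) = (4/7)(3/6)(2/5) = 0.11429; P(data | r = 5) = (5/7)(2/6)(1/5) = 0.047619; P(data | r = 6) = (6/7)(1/6)(0/5) = 0.
The prior-weighted likelihoods are 1/15 · 0.14286 = 0.0095238, 1/5 · 0.19048 = 0.038095, 2/15 · 0.17143 = 0.022857, 4/15 · 0.11429 = 0.030476, 2/15 · 0.047619 = 0.0063492, 1/5 · 0 = 0; with total 0.1073.
By Bayes' rule, P(r = 4 | data) = (0.030476) / (0.1073) = 0.28402.

0.2840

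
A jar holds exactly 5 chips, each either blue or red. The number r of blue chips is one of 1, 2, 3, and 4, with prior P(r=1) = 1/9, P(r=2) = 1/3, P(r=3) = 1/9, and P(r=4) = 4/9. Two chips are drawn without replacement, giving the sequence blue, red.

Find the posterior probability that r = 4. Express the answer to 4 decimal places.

Compute the likelihood of the observed sequence for each case: P(data | r = 1) = (1/5)(4/4) = 1/5; P(data | r = 2) = (2/5)(3/4) = 3/10; P(data | r = 3) = (3/5)(2/4) = 3/10; P(data | r = 4) = (4/5)(1/4) = 1/5.
The prior-weighted likelihoods are 1/9 · 1/5 = 1/45, 1/3 · 3/10 = 1/10, 1/9 · 3/10 = 1/30, 4/9 · 1/5 = 4/45; these sum to 11/45.
Therefore the posterior P(r = 4 | data) = (4/45) / (11/45) = 4/11.

0.3636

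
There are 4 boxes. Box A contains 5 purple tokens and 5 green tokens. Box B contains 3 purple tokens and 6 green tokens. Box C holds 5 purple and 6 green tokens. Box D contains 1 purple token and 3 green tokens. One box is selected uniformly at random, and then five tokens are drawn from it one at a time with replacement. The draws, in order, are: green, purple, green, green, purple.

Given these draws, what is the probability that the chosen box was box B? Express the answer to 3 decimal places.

0.265

Compute the likelihood of the observed sequence for each case: P(data | box A) = (5/10)(5/10)(5/10)(5/10)(5/10) = 0.03125; P(data | box B) = (6/9)(3/9)(6/9)(6/9)(3/9) = 0.032922; P(data | box C) = (6/11)(5/11)(6/11)(6/11)(5/11) = 0.03353; P(data | box D) = (3/4)(1/4)(3/4)(3/4)(1/4) = 0.026367.
Weighting by the prior gives 1/4 · 0.03125 = 0.0078125, 1/4 · 0.032922 = 0.0082305, 1/4 · 0.03353 = 0.0083824, 1/4 · 0.026367 = 0.0065918; summing to 0.031017.
Hence P(box B | data) = (0.0082305) / (0.031017) = 0.26535.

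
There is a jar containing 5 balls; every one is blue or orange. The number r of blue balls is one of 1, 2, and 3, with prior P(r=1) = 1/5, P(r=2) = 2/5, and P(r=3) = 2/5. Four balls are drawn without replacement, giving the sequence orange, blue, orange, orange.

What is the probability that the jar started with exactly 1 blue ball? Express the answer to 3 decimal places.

The likelihood of the observed sequence under each hypothesis: P(data | r = 1) = (4/5)(1/4)(3/3)(2/2) = 1/5; P(data | r = 2) = (3/5)(2/4)(2/3)(1/2) = 1/10; P(data | r = 3) = (2/5)(3/4)(1/3)(0/2) = 0.
The prior-weighted likelihoods are 1/5 · 1/5 = 1/25, 2/5 · 1/10 = 1/25, 2/5 · 0 = 0; with total 2/25.
Hence P(r = 1 | data) = (1/25) / (2/25) = 1/2.

0.500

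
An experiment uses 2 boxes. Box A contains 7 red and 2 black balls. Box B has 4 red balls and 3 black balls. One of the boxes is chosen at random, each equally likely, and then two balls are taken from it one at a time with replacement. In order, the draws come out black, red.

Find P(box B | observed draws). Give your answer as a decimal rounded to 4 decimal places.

0.5862

For each hypothesis, P(data | H) works out to: P(data | box A) = (2/9)(7/9) = 0.17284; P(data | box B) = (3/7)(4/7) = 0.2449.
Weighting by the prior gives 1/2 · 0.17284 = 0.08642, 1/2 · 0.2449 = 0.12245; with total 0.20887.
So P(box B | data) = (0.12245) / (0.20887) = 0.58625.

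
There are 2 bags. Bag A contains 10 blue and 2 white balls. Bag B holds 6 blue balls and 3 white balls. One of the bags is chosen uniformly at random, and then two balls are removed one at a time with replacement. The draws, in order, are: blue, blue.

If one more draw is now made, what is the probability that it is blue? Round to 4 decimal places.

Compute the likelihood of the observed sequence for each case: P(data | bag A) = (10/12)(10/12) = 25/36; P(data | bag B) = (6/9)(6/9) = 4/9.
Weighting by the prior gives 1/2 · 25/36 = 25/72, 1/2 · 4/9 = 2/9; with total 41/72.
Dividing through by the total gives posterior P(bag A | data) = 25/41, P(bag B | data) = 16/41.
So P(blue next | data) = Σ P(blue next | H) P(H | data) = (5/6)(25/41) + (2/3)(16/41) = 63/82.

0.7683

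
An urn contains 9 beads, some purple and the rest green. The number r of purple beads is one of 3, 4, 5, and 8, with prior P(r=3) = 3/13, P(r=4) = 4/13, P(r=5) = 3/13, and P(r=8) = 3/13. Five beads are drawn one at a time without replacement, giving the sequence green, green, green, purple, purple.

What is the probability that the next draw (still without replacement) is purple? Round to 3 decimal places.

For each hypothesis, P(data | H) works out to: P(data | r = 3) = (6/9)(5/8)(4/7)(3/6)(2/5) = 1/21; P(data | r = 4) = (5/9)(4/8)(3/7)(4/6)(3/5) = 1/21; P(data | r = 5) = (4/9)(3/8)(2/7)(5/6)(4/5) = 2/63; P(data | r = 8) = (1/9)(0/8) = 0.
The prior-weighted likelihoods are 3/13 · 1/21 = 1/91, 4/13 · 1/21 = 4/273, 3/13 · 2/63 = 2/273, 3/13 · 0 = 0; these sum to 3/91.
Normalising, the posterior is P(r = 3 | data) = 1/3, P(r = 4 | data) = 4/9, P(r = 5 | data) = 2/9, P(r = 8 | data) = 0.
So P(purple next | data) = Σ P(purple next | H) P(H | data) = (1/4)(1/3) + (1/2)(4/9) + (3/4)(2/9) = 17/36.

0.472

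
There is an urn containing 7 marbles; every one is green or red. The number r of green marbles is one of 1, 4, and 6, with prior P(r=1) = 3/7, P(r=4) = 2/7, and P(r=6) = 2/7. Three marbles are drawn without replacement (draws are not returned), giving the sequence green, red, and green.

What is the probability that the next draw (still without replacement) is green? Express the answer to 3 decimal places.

0.727

Under each hypothesis, the probability of the observed sequence is: P(data | r = 1) = (1/7)(6/6)(0/5) = 0; P(data | r = 4) = (4/7)(3/6)(3/5) = 6/35; P(data | r = 6) = (6/7)(1/6)(5/5) = 1/7.
The prior-weighted likelihoods are 3/7 · 0 = 0, 2/7 · 6/35 = 12/245, 2/7 · 1/7 = 2/49; summing to 22/245.
Normalising, the posterior is P(r = 1 | data) = 0, P(r = 4 | data) = 6/11, P(r = 6 | data) = 5/11.
Averaging over the posterior, P(green next | data) = (1/2)(6/11) + (1)(5/11) = 8/11.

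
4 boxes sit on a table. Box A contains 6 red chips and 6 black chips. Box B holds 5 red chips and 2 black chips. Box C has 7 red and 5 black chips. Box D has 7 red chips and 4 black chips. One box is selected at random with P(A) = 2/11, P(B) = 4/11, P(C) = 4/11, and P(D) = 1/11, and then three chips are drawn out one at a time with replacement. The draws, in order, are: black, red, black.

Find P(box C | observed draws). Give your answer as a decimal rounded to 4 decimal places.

0.4166

For each hypothesis, P(data | H) works out to: P(data | box A) = (6/12)(6/12)(6/12) = 0.125; P(data | box B) = (2/7)(5/7)(2/7) = 0.058309; P(data | box C) = (5/12)(7/12)(5/12) = 0.10127; P(data | box D) = (4/11)(7/11)(4/11) = 0.084147.
Multiplying each by its prior: 2/11 · 0.125 = 0.022727, 4/11 · 0.058309 = 0.021203, 4/11 · 0.10127 = 0.036827, 1/11 · 0.084147 = 0.0076498; these sum to 0.088407.
Therefore the posterior P(box C | data) = (0.036827) / (0.088407) = 0.41656.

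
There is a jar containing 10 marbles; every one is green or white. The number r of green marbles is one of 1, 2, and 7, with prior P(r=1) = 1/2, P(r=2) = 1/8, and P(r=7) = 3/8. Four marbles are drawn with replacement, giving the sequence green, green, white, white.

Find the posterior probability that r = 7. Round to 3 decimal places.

Compute the likelihood of the observed sequence for each case: P(data | r = 1) = (1/10)(1/10)(9/10)(9/10) = 0.0081; P(data | r = 2) = (2/10)(2/10)(8/10)(8/10) = 0.0256; P(data | r = 7) = (7/10)(7/10)(3/10)(3/10) = 0.0441.
Weighting by the prior gives 1/2 · 0.0081 = 0.00405, 1/8 · 0.0256 = 0.0032, 3/8 · 0.0441 = 0.016538; with total 0.023787.
So P(r = 7 | data) = (0.016538) / (0.023787) = 0.69522.

0.695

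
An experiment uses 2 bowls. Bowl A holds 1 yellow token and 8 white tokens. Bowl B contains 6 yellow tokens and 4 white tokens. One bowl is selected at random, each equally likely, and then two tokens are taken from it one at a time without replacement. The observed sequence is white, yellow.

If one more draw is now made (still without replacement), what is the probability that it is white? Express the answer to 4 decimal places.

For each hypothesis, P(data | H) works out to: P(data | bowl A) = (8/9)(1/8) = 1/9; P(data | bowl B) = (4/10)(6/9) = 4/15.
Weighting by the prior gives 1/2 · 1/9 = 1/18, 1/2 · 4/15 = 2/15; with total 17/90.
Normalising, the posterior is P(bowl A | data) = 5/17, P(bowl B | data) = 12/17.
The predictive probability is P(white next | data) = (1)(5/17) + (3/8)(12/17) = 19/34.

0.5588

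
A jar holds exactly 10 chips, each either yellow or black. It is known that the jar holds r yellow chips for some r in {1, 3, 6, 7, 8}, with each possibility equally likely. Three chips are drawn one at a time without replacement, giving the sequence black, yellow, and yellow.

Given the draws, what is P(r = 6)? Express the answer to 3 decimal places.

0.300

For each hypothesis, P(data | H) works out to: P(data | r = 1) = (9/10)(1/9)(0/8) = 0; P(data | r = 3) = (7/10)(3/9)(2/8) = 7/120; P(data | r = 6) = (4/10)(6/9)(5/8) = 1/6; P(data | r = 7) = (3/10)(7/9)(6/8) = 7/40; P(data | r = 8) = (2/10)(8/9)(7/8) = 7/45.
Weighting by the prior gives 1/5 · 0 = 0, 1/5 · 7/120 = 7/600, 1/5 · 1/6 = 1/30, 1/5 · 7/40 = 7/200, 1/5 · 7/45 = 7/225; with total 1/9.
Hence P(r = 6 | data) = (1/30) / (1/9) = 3/10.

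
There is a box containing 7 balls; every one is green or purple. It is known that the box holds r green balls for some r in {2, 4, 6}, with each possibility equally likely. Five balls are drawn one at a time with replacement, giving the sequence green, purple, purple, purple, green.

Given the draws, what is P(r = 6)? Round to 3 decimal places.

Compute the likelihood of the observed sequence for each case: P(data | r = 2) = (2/7)(5/7)(5/7)(5/7)(2/7) = 0.02975; P(data | r = 4) = (4/7)(3/7)(3/7)(3/7)(4/7) = 0.025704; P(data | r = 6) = (6/7)(1/7)(1/7)(1/7)(6/7) = 0.002142.
Multiplying each by its prior: 1/3 · 0.02975 = 0.0099165, 1/3 · 0.025704 = 0.0085679, 1/3 · 0.002142 = 0.00071399; summing to 0.019198.
Hence P(r = 6 | data) = (0.00071399) / (0.019198) = 0.03719.

0.037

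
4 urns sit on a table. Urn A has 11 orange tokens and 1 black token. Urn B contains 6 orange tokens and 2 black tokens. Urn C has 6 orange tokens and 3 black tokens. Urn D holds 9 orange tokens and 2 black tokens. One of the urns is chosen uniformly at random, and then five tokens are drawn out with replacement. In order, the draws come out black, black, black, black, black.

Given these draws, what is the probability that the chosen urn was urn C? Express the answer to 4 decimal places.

0.7773

Under each hypothesis, the probability of the observed sequence is: P(data | urn A) = (1/12)(1/12)(1/12)(1/12)(1/12) = 4.0188e-06; P(data | urn B) = (2/8)(2/8)(2/8)(2/8)(2/8) = 0.00097656; P(data | urn C) = (3/9)(3/9)(3/9)(3/9)(3/9) = 0.0041152; P(data | urn D) = (2/11)(2/11)(2/11)(2/11)(2/11) = 0.00019869.
Multiplying each by its prior: 1/4 · 4.0188e-06 = 1.0047e-06, 1/4 · 0.00097656 = 0.00024414, 1/4 · 0.0041152 = 0.0010288, 1/4 · 0.00019869 = 4.9674e-05; with total 0.0013236.
So P(urn C | data) = (0.0010288) / (0.0013236) = 0.77726.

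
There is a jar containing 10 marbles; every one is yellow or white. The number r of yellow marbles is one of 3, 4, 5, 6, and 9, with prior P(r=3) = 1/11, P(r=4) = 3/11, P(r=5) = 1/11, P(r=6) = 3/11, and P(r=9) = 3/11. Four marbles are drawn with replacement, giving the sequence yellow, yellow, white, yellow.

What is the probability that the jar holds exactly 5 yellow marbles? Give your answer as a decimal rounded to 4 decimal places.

0.0927

Compute the likelihood of the observed sequence for each case: P(data | r = 3) = (3/10)(3/10)(7/10)(3/10) = 0.0189; P(data | r = 4) = (4/10)(4/10)(6/10)(4/10) = 0.0384; P(data | r = 5) = (5/10)(5/10)(5/10)(5/10) = 0.0625; P(data | r = 6) = (6/10)(6/10)(4/10)(6/10) = 0.0864; P(data | r = 9) = (9/10)(9/10)(1/10)(9/10) = 0.0729.
Weighting by the prior gives 1/11 · 0.0189 = 0.0017182, 3/11 · 0.0384 = 0.010473, 1/11 · 0.0625 = 0.0056818, 3/11 · 0.0864 = 0.023564, 3/11 · 0.0729 = 0.019882; these sum to 0.061318.
Therefore the posterior P(r = 5 | data) = (0.0056818) / (0.061318) = 0.092661.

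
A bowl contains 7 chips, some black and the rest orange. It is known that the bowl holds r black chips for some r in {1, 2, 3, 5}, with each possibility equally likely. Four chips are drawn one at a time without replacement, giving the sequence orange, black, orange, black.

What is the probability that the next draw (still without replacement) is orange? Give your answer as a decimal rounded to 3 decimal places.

0.579

The likelihood of the observed sequence under each hypothesis: P(data | r = 1) = (6/7)(1/6)(5/5)(0/4) = 0; P(data | r = 2) = (5/7)(2/6)(4/5)(1/4) = 1/21; P(data | r = 3) = (4/7)(3/6)(3/5)(2/4) = 3/35; P(data | r = 5) = (2/7)(5/6)(1/5)(4/4) = 1/21.
Weighting by the prior gives 1/4 · 0 = 0, 1/4 · 1/21 = 1/84, 1/4 · 3/35 = 3/140, 1/4 · 1/21 = 1/84; with total 19/420.
The posterior is then P(r = 1 | data) = 0, P(r = 2 | data) = 5/19, P(r = 3 | data) = 9/19, P(r = 5 | data) = 5/19.
Averaging over the posterior, P(orange next | data) = (1)(5/19) + (2/3)(9/19) + (0)(5/19) = 11/19.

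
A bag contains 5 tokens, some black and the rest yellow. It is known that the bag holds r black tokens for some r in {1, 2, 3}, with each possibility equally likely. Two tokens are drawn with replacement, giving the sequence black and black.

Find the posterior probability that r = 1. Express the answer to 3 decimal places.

Under each hypothesis, the probability of the observed sequence is: P(data | r = 1) = (1/5)(1/5) = 1/25; P(data | r = 2) = (2/5)(2/5) = 4/25; P(data | r = 3) = (3/5)(3/5) = 9/25.
The prior-weighted likelihoods are 1/3 · 1/25 = 1/75, 1/3 · 4/25 = 4/75, 1/3 · 9/25 = 3/25; these sum to 14/75.
By Bayes' rule, P(r = 1 | data) = (1/75) / (14/75) = 1/14.

0.071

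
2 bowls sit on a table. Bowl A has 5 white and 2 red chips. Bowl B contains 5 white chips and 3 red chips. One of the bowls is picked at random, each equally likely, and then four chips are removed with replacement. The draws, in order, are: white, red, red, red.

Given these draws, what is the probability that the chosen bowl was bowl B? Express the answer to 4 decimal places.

0.6642

The likelihood of the observed sequence under each hypothesis: P(data | bowl A) = (5/7)(2/7)(2/7)(2/7) = 0.01666; P(data | bowl B) = (5/8)(3/8)(3/8)(3/8) = 0.032959.
The prior-weighted likelihoods are 1/2 · 0.01666 = 0.0083299, 1/2 · 0.032959 = 0.016479; with total 0.024809.
Therefore the posterior P(bowl B | data) = (0.016479) / (0.024809) = 0.66425.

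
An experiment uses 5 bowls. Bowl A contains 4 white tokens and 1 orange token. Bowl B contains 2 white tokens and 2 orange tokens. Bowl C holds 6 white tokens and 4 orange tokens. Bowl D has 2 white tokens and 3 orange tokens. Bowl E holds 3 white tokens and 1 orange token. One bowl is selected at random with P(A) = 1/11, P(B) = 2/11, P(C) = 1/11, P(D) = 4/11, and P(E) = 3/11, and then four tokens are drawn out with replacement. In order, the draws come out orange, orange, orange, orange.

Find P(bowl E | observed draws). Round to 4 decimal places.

For each hypothesis, P(data | H) works out to: P(data | bowl A) = (1/5)(1/5)(1/5)(1/5) = 0.0016; P(data | bowl B) = (2/4)(2/4)(2/4)(2/4) = 0.0625; P(data | bowl C) = (4/10)(4/10)(4/10)(4/10) = 0.0256; P(data | bowl D) = (3/5)(3/5)(3/5)(3/5) = 0.1296; P(data | bowl E) = (1/4)(1/4)(1/4)(1/4) = 0.0039062.
The prior-weighted likelihoods are 1/11 · 0.0016 = 0.00014545, 2/11 · 0.0625 = 0.011364, 1/11 · 0.0256 = 0.0023273, 4/11 · 0.1296 = 0.047127, 3/11 · 0.0039062 = 0.0010653; summing to 0.062029.
So P(bowl E | data) = (0.0010653) / (0.062029) = 0.017175.

0.0172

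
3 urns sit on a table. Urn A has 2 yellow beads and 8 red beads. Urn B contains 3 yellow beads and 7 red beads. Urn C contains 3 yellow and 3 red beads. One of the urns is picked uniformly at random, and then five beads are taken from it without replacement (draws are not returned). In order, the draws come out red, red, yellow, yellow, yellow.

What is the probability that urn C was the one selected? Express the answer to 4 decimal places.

For each hypothesis, P(data | H) works out to: P(data | urn A) = (8/10)(7/9)(2/8)(1/7)(0/6) = 0; P(data | urn B) = (7/10)(6/9)(3/8)(2/7)(1/6) = 1/120; P(data | urn C) = (3/6)(2/5)(3/4)(2/3)(1/2) = 1/20.
Multiplying each by its prior: 1/3 · 0 = 0, 1/3 · 1/120 = 1/360, 1/3 · 1/20 = 1/60; these sum to 7/360.
Therefore the posterior P(urn C | data) = (1/60) / (7/360) = 6/7.

0.8571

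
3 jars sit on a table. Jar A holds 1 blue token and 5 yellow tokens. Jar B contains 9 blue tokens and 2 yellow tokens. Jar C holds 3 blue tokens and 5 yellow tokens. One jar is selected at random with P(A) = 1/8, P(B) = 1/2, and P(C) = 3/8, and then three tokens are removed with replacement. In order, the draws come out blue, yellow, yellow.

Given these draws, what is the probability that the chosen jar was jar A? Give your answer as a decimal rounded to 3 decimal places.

0.174

The likelihood of the observed sequence under each hypothesis: P(data | jar A) = (1/6)(5/6)(5/6) = 0.11574; P(data | jar B) = (9/11)(2/11)(2/11) = 0.027047; P(data | jar C) = (3/8)(5/8)(5/8) = 0.14648.
The prior-weighted likelihoods are 1/8 · 0.11574 = 0.014468, 1/2 · 0.027047 = 0.013524, 3/8 · 0.14648 = 0.054932; summing to 0.082923.
By Bayes' rule, P(jar A | data) = (0.014468) / (0.082923) = 0.17447.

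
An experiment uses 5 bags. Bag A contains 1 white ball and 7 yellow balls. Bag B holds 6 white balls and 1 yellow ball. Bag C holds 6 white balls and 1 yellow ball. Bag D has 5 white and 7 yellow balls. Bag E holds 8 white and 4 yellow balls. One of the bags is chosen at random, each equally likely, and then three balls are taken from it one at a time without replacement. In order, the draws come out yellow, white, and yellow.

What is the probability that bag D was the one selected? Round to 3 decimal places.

Under each hypothesis, the probability of the observed sequence is: P(data | bag A) = (7/8)(1/7)(6/6) = 0.125; P(data | bag B) = (1/7)(6/6)(0/5) = 0; P(data | bag C) = (1/7)(6/6)(0/5) = 0; P(data | bag D) = (7/12)(5/11)(6/10) = 0.15909; P(data | bag E) = (4/12)(8/11)(3/10) = 0.072727.
Weighting by the prior gives 1/5 · 0.125 = 0.025, 1/5 · 0 = 0, 1/5 · 0 = 0, 1/5 · 0.15909 = 0.031818, 1/5 · 0.072727 = 0.014545; summing to 0.071364.
By Bayes' rule, P(bag D | data) = (0.031818) / (0.071364) = 0.44586.

0.446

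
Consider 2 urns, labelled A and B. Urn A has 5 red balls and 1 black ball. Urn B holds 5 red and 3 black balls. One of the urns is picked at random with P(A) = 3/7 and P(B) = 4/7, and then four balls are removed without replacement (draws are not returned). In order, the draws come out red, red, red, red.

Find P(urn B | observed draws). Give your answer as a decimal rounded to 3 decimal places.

0.222

For each hypothesis, P(data | H) works out to: P(data | urn A) = (5/6)(4/5)(3/4)(2/3) = 1/3; P(data | urn B) = (5/8)(4/7)(3/6)(2/5) = 1/14.
Weighting by the prior gives 3/7 · 1/3 = 1/7, 4/7 · 1/14 = 2/49; these sum to 9/49.
So P(urn B | data) = (2/49) / (9/49) = 2/9.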